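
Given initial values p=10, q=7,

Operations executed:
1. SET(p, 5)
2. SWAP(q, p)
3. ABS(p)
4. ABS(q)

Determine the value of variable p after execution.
p = 7

Tracing execution:
Step 1: SET(p, 5) → p = 5
Step 2: SWAP(q, p) → p = 7
Step 3: ABS(p) → p = 7
Step 4: ABS(q) → p = 7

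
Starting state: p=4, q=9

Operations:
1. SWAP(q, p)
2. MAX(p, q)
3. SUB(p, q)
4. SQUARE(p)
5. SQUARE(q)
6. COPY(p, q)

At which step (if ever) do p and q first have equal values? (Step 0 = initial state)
Step 6

p and q first become equal after step 6.

Comparing values at each step:
Initial: p=4, q=9
After step 1: p=9, q=4
After step 2: p=9, q=4
After step 3: p=5, q=4
After step 4: p=25, q=4
After step 5: p=25, q=16
After step 6: p=16, q=16 ← equal!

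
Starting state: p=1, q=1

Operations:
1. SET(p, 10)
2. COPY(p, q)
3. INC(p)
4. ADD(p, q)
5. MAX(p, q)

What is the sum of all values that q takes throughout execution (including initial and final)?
6

Values of q at each step:
Initial: q = 1
After step 1: q = 1
After step 2: q = 1
After step 3: q = 1
After step 4: q = 1
After step 5: q = 1
Sum = 1 + 1 + 1 + 1 + 1 + 1 = 6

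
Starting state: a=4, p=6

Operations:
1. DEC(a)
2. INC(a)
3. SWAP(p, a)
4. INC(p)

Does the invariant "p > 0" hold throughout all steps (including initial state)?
Yes

The invariant holds at every step.

State at each step:
Initial: a=4, p=6
After step 1: a=3, p=6
After step 2: a=4, p=6
After step 3: a=6, p=4
After step 4: a=6, p=5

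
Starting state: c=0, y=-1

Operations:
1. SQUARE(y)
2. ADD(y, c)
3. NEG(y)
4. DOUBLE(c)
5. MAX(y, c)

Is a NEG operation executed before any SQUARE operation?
No

First NEG: step 3
First SQUARE: step 1
Since 3 > 1, SQUARE comes first.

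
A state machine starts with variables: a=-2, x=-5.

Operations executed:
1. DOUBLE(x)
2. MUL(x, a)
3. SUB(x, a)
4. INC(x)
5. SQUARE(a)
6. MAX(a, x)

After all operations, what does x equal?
x = 23

Tracing execution:
Step 1: DOUBLE(x) → x = -10
Step 2: MUL(x, a) → x = 20
Step 3: SUB(x, a) → x = 22
Step 4: INC(x) → x = 23
Step 5: SQUARE(a) → x = 23
Step 6: MAX(a, x) → x = 23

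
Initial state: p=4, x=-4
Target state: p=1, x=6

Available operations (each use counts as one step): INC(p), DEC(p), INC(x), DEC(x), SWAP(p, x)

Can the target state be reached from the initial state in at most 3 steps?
No

The target state cannot be reached within 3 steps.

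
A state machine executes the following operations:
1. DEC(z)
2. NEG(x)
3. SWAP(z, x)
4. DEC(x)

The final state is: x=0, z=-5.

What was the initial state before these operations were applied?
x=5, z=2

Working backwards:
Final state: x=0, z=-5
Before step 4 (DEC(x)): x=1, z=-5
Before step 3 (SWAP(z, x)): x=-5, z=1
Before step 2 (NEG(x)): x=5, z=1
Before step 1 (DEC(z)): x=5, z=2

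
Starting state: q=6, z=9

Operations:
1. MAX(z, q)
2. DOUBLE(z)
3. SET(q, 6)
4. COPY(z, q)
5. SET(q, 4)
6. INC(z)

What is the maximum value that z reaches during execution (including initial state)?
18

Values of z at each step:
Initial: z = 9
After step 1: z = 9
After step 2: z = 18 ← maximum
After step 3: z = 18
After step 4: z = 6
After step 5: z = 6
After step 6: z = 7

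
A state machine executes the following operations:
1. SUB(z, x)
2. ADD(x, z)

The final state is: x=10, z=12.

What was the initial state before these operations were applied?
x=-2, z=10

Working backwards:
Final state: x=10, z=12
Before step 2 (ADD(x, z)): x=-2, z=12
Before step 1 (SUB(z, x)): x=-2, z=10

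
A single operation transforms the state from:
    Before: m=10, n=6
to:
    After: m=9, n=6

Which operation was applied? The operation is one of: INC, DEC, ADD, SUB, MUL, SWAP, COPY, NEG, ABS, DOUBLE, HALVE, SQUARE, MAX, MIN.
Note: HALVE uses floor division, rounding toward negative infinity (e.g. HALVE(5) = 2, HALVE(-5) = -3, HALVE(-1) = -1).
DEC(m)

Analyzing the change:
Before: m=10, n=6
After: m=9, n=6
Variable m changed from 10 to 9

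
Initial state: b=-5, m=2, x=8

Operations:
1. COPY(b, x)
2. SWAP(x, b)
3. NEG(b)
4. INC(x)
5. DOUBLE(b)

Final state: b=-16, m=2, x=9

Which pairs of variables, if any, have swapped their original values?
None

Comparing initial and final values:
b: -5 → -16
m: 2 → 2
x: 8 → 9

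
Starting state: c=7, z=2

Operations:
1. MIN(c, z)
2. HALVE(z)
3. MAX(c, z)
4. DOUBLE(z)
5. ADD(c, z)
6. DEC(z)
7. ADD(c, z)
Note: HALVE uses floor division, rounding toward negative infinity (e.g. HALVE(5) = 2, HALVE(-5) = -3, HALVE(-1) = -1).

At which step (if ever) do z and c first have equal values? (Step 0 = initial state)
Step 1

z and c first become equal after step 1.

Comparing values at each step:
Initial: z=2, c=7
After step 1: z=2, c=2 ← equal!
After step 2: z=1, c=2
After step 3: z=1, c=2
After step 4: z=2, c=2 ← equal!
After step 5: z=2, c=4
After step 6: z=1, c=4
After step 7: z=1, c=5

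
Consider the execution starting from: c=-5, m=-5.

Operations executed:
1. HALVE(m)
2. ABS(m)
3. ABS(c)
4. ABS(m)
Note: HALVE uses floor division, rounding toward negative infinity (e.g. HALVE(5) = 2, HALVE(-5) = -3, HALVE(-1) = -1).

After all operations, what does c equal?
c = 5

Tracing execution:
Step 1: HALVE(m) → c = -5
Step 2: ABS(m) → c = -5
Step 3: ABS(c) → c = 5
Step 4: ABS(m) → c = 5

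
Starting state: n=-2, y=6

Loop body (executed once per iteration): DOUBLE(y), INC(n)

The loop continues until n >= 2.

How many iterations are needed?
4

Tracing iterations:
Initial: n=-2, y=6
After iteration 1: n=-1, y=12
After iteration 2: n=0, y=24
After iteration 3: n=1, y=48
After iteration 4: n=2, y=96
n >= 2 now holds, so the loop exits after 4 iterations.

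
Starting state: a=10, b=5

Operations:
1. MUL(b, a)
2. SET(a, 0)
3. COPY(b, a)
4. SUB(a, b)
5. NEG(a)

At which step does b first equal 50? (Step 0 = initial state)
Step 1

Tracing b:
Initial: b = 5
After step 1: b = 50 ← first occurrence
After step 2: b = 50
After step 3: b = 0
After step 4: b = 0
After step 5: b = 0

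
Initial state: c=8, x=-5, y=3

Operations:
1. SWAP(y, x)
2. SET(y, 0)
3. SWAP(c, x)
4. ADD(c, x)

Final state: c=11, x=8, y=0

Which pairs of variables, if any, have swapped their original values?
None

Comparing initial and final values:
x: -5 → 8
c: 8 → 11
y: 3 → 0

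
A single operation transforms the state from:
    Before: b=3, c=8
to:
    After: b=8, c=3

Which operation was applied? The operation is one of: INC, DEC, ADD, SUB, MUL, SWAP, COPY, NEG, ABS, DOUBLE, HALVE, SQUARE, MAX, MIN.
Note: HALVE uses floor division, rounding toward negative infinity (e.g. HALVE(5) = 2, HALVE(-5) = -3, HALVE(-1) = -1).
SWAP(c, b)

Analyzing the change:
Before: b=3, c=8
After: b=8, c=3
Variable c changed from 8 to 3
Variable b changed from 3 to 8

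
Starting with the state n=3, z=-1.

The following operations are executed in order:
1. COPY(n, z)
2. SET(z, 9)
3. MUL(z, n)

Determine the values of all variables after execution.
{n: -1, z: -9}

Step-by-step execution:
Initial: n=3, z=-1
After step 1 (COPY(n, z)): n=-1, z=-1
After step 2 (SET(z, 9)): n=-1, z=9
After step 3 (MUL(z, n)): n=-1, z=-9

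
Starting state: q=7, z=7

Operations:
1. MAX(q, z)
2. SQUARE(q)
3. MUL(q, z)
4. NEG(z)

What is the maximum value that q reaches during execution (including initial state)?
343

Values of q at each step:
Initial: q = 7
After step 1: q = 7
After step 2: q = 49
After step 3: q = 343 ← maximum
After step 4: q = 343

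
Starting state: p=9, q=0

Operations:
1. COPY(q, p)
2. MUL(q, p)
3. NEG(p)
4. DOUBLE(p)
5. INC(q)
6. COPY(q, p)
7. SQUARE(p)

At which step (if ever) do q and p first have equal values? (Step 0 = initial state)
Step 1

q and p first become equal after step 1.

Comparing values at each step:
Initial: q=0, p=9
After step 1: q=9, p=9 ← equal!
After step 2: q=81, p=9
After step 3: q=81, p=-9
After step 4: q=81, p=-18
After step 5: q=82, p=-18
After step 6: q=-18, p=-18 ← equal!
After step 7: q=-18, p=324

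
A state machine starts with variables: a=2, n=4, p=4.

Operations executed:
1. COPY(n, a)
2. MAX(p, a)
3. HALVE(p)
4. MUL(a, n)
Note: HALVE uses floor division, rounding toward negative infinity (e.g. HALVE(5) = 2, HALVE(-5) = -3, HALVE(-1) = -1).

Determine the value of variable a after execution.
a = 4

Tracing execution:
Step 1: COPY(n, a) → a = 2
Step 2: MAX(p, a) → a = 2
Step 3: HALVE(p) → a = 2
Step 4: MUL(a, n) → a = 4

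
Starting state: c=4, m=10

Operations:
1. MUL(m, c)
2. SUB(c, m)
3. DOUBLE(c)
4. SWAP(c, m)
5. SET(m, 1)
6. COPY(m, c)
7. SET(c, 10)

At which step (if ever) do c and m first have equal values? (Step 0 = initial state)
Step 6

c and m first become equal after step 6.

Comparing values at each step:
Initial: c=4, m=10
After step 1: c=4, m=40
After step 2: c=-36, m=40
After step 3: c=-72, m=40
After step 4: c=40, m=-72
After step 5: c=40, m=1
After step 6: c=40, m=40 ← equal!
After step 7: c=10, m=40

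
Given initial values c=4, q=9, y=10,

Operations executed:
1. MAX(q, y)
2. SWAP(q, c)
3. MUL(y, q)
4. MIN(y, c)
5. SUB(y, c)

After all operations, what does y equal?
y = 0

Tracing execution:
Step 1: MAX(q, y) → y = 10
Step 2: SWAP(q, c) → y = 10
Step 3: MUL(y, q) → y = 40
Step 4: MIN(y, c) → y = 10
Step 5: SUB(y, c) → y = 0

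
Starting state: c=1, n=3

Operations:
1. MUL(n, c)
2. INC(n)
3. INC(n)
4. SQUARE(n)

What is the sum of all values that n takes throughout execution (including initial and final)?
40

Values of n at each step:
Initial: n = 3
After step 1: n = 3
After step 2: n = 4
After step 3: n = 5
After step 4: n = 25
Sum = 3 + 3 + 4 + 5 + 25 = 40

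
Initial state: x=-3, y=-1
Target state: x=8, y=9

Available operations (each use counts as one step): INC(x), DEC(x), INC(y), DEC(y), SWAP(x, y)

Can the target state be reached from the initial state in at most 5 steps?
No

The target state cannot be reached within 5 steps.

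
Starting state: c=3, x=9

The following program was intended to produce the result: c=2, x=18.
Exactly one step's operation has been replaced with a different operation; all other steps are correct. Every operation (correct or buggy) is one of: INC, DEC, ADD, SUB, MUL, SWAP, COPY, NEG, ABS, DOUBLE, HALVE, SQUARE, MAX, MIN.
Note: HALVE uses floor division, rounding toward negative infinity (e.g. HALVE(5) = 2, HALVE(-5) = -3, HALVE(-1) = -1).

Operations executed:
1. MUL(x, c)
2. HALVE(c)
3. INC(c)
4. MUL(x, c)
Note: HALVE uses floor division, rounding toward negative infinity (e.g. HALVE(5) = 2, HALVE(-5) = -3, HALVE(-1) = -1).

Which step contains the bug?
Step 1

Trace with buggy code:
Initial: c=3, x=9
After step 1: c=3, x=27
After step 2: c=1, x=27
After step 3: c=2, x=27
After step 4: c=2, x=54
Actual final c=2, x=54 ≠ expected c=2, x=18.
Step 1 is the only position where a single-operation replacement can produce the expected result.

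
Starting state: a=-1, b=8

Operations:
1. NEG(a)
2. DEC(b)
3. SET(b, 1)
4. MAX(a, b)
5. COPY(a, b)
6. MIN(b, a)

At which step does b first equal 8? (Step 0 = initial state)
Step 0

Tracing b:
Initial: b = 8 ← first occurrence
After step 1: b = 8
After step 2: b = 7
After step 3: b = 1
After step 4: b = 1
After step 5: b = 1
After step 6: b = 1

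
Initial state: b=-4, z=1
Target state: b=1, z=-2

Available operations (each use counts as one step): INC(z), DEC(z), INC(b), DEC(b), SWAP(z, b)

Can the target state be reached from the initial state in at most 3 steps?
Yes

Path (3 steps): INC(b) → INC(b) → SWAP(z, b)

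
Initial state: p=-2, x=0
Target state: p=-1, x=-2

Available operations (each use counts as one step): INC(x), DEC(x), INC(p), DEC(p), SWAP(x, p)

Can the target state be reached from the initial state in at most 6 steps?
Yes

Path (2 steps): DEC(x) → SWAP(x, p)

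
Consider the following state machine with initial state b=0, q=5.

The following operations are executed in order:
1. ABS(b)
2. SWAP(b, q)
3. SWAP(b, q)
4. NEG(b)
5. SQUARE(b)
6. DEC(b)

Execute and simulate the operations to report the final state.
{b: -1, q: 5}

Step-by-step execution:
Initial: b=0, q=5
After step 1 (ABS(b)): b=0, q=5
After step 2 (SWAP(b, q)): b=5, q=0
After step 3 (SWAP(b, q)): b=0, q=5
After step 4 (NEG(b)): b=0, q=5
After step 5 (SQUARE(b)): b=0, q=5
After step 6 (DEC(b)): b=-1, q=5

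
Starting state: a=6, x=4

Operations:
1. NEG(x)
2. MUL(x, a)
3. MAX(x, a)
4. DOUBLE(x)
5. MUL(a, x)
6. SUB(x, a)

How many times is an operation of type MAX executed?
1

Counting MAX operations:
Step 3: MAX(x, a) ← MAX
Total: 1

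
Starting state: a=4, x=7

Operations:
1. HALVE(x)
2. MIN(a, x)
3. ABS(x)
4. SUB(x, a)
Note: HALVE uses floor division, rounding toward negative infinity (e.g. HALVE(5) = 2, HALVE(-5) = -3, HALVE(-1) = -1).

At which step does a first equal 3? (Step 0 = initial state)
Step 2

Tracing a:
Initial: a = 4
After step 1: a = 4
After step 2: a = 3 ← first occurrence
After step 3: a = 3
After step 4: a = 3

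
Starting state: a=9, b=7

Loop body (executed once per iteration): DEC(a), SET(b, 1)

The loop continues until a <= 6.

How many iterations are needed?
3

Tracing iterations:
Initial: a=9, b=7
After iteration 1: a=8, b=1
After iteration 2: a=7, b=1
After iteration 3: a=6, b=1
a <= 6 now holds, so the loop exits after 3 iterations.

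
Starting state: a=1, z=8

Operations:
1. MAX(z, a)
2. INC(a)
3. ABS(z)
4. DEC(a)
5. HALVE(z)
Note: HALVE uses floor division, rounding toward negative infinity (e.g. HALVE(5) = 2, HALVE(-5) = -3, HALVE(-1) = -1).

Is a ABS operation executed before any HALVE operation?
Yes

First ABS: step 3
First HALVE: step 5
Since 3 < 5, ABS comes first.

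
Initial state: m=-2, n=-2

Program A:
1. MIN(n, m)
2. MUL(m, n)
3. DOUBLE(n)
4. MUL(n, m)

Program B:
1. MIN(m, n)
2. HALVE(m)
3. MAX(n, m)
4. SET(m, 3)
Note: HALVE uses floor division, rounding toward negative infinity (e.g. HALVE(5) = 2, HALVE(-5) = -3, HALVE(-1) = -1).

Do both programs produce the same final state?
No

Program A final state: m=4, n=-16
Program B final state: m=3, n=-1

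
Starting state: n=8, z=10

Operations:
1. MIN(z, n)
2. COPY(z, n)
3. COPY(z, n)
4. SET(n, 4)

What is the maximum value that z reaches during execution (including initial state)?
10

Values of z at each step:
Initial: z = 10 ← maximum
After step 1: z = 8
After step 2: z = 8
After step 3: z = 8
After step 4: z = 8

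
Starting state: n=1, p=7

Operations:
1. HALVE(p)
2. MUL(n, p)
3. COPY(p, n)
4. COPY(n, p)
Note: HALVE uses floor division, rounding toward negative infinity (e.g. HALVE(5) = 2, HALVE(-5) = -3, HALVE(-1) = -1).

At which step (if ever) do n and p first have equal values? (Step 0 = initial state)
Step 2

n and p first become equal after step 2.

Comparing values at each step:
Initial: n=1, p=7
After step 1: n=1, p=3
After step 2: n=3, p=3 ← equal!
After step 3: n=3, p=3 ← equal!
After step 4: n=3, p=3 ← equal!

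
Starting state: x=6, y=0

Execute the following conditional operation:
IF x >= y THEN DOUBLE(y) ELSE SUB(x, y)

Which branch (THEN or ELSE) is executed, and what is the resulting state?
Branch: THEN, Final state: x=6, y=0

Evaluating condition: x >= y
x = 6, y = 0
Condition is True, so THEN branch executes
After DOUBLE(y): x=6, y=0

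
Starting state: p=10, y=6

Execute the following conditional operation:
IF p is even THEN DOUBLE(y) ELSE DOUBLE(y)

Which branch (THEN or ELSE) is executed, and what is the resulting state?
Branch: THEN, Final state: p=10, y=12

Evaluating condition: p is even
Condition is True, so THEN branch executes
After DOUBLE(y): p=10, y=12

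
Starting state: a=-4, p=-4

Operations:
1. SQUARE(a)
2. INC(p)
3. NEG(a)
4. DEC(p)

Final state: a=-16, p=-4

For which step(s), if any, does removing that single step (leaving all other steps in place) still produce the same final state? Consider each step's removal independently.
None - removing any single step changes the final result

Testing removal of each single step:
Without step 1: final = a=4, p=-4 (different)
Without step 2: final = a=-16, p=-5 (different)
Without step 3: final = a=16, p=-4 (different)
Without step 4: final = a=-16, p=-3 (different)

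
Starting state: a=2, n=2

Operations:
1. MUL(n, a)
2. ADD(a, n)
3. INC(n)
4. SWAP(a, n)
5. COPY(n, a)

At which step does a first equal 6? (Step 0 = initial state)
Step 2

Tracing a:
Initial: a = 2
After step 1: a = 2
After step 2: a = 6 ← first occurrence
After step 3: a = 6
After step 4: a = 5
After step 5: a = 5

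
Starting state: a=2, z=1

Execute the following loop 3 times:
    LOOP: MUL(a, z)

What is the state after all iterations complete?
a=2, z=1

Iteration trace:
Start: a=2, z=1
After iteration 1: a=2, z=1
After iteration 2: a=2, z=1
After iteration 3: a=2, z=1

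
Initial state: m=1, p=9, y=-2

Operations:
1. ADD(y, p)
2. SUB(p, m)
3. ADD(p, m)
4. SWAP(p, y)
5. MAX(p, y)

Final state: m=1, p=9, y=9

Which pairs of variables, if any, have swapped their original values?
None

Comparing initial and final values:
y: -2 → 9
m: 1 → 1
p: 9 → 9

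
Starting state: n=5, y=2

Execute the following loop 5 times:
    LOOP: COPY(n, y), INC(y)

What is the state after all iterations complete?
n=6, y=7

Iteration trace:
Start: n=5, y=2
After iteration 1: n=2, y=3
After iteration 2: n=3, y=4
After iteration 3: n=4, y=5
After iteration 4: n=5, y=6
After iteration 5: n=6, y=7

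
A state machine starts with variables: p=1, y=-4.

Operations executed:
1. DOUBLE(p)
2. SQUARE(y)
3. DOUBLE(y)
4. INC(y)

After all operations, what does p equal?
p = 2

Tracing execution:
Step 1: DOUBLE(p) → p = 2
Step 2: SQUARE(y) → p = 2
Step 3: DOUBLE(y) → p = 2
Step 4: INC(y) → p = 2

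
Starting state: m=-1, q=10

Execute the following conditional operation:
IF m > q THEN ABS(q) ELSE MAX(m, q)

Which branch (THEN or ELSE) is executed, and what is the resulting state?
Branch: ELSE, Final state: m=10, q=10

Evaluating condition: m > q
m = -1, q = 10
Condition is False, so ELSE branch executes
After MAX(m, q): m=10, q=10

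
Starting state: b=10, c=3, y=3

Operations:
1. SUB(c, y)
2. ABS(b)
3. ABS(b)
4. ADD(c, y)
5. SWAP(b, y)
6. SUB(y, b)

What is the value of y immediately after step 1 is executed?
y = 3

Tracing y through execution:
Initial: y = 3
After step 1 (SUB(c, y)): y = 3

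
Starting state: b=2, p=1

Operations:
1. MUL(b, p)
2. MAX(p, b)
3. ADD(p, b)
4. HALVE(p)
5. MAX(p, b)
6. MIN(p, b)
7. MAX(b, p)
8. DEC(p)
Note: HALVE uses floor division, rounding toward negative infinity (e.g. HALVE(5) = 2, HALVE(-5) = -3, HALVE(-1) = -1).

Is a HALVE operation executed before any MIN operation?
Yes

First HALVE: step 4
First MIN: step 6
Since 4 < 6, HALVE comes first.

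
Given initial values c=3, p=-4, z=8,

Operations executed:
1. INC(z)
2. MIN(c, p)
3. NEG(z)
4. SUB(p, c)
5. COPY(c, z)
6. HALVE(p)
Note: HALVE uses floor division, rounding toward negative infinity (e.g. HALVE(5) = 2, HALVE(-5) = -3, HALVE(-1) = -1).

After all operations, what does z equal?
z = -9

Tracing execution:
Step 1: INC(z) → z = 9
Step 2: MIN(c, p) → z = 9
Step 3: NEG(z) → z = -9
Step 4: SUB(p, c) → z = -9
Step 5: COPY(c, z) → z = -9
Step 6: HALVE(p) → z = -9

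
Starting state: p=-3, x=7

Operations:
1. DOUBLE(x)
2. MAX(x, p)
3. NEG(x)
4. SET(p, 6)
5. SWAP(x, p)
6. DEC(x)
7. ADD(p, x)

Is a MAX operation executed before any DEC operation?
Yes

First MAX: step 2
First DEC: step 6
Since 2 < 6, MAX comes first.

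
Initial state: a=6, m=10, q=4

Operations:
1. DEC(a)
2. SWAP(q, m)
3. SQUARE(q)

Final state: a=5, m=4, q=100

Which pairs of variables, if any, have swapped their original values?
None

Comparing initial and final values:
q: 4 → 100
m: 10 → 4
a: 6 → 5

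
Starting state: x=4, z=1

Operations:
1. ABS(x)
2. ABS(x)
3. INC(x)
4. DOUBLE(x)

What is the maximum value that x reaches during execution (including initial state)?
10

Values of x at each step:
Initial: x = 4
After step 1: x = 4
After step 2: x = 4
After step 3: x = 5
After step 4: x = 10 ← maximum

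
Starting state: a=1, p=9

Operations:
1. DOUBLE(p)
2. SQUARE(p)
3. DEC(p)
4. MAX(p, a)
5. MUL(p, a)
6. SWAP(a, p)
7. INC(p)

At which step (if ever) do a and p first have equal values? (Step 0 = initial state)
Never

a and p never become equal during execution.

Comparing values at each step:
Initial: a=1, p=9
After step 1: a=1, p=18
After step 2: a=1, p=324
After step 3: a=1, p=323
After step 4: a=1, p=323
After step 5: a=1, p=323
After step 6: a=323, p=1
After step 7: a=323, p=2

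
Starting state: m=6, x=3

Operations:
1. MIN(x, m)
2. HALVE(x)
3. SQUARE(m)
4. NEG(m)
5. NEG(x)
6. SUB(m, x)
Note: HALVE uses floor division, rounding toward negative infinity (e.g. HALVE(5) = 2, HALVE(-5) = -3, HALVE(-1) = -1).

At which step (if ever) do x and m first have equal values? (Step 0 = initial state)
Never

x and m never become equal during execution.

Comparing values at each step:
Initial: x=3, m=6
After step 1: x=3, m=6
After step 2: x=1, m=6
After step 3: x=1, m=36
After step 4: x=1, m=-36
After step 5: x=-1, m=-36
After step 6: x=-1, m=-35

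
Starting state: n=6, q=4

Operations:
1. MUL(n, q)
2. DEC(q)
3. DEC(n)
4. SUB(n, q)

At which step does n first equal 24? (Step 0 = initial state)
Step 1

Tracing n:
Initial: n = 6
After step 1: n = 24 ← first occurrence
After step 2: n = 24
After step 3: n = 23
After step 4: n = 20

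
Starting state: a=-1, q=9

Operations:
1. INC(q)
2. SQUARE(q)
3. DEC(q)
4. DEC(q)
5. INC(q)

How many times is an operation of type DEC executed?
2

Counting DEC operations:
Step 3: DEC(q) ← DEC
Step 4: DEC(q) ← DEC
Total: 2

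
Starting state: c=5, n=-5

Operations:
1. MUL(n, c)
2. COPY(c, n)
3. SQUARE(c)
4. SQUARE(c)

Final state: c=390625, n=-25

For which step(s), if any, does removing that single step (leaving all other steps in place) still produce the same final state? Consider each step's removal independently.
None - removing any single step changes the final result

Testing removal of each single step:
Without step 1: final = c=625, n=-5 (different)
Without step 2: final = c=625, n=-25 (different)
Without step 3: final = c=625, n=-25 (different)
Without step 4: final = c=625, n=-25 (different)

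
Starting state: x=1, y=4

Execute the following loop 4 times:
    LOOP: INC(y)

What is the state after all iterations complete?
x=1, y=8

Iteration trace:
Start: x=1, y=4
After iteration 1: x=1, y=5
After iteration 2: x=1, y=6
After iteration 3: x=1, y=7
After iteration 4: x=1, y=8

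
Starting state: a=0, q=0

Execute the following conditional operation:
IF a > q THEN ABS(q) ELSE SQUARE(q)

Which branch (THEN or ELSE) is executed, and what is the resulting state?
Branch: ELSE, Final state: a=0, q=0

Evaluating condition: a > q
a = 0, q = 0
Condition is False, so ELSE branch executes
After SQUARE(q): a=0, q=0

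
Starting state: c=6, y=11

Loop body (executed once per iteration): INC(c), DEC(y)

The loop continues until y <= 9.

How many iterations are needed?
2

Tracing iterations:
Initial: c=6, y=11
After iteration 1: c=7, y=10
After iteration 2: c=8, y=9
y <= 9 now holds, so the loop exits after 2 iterations.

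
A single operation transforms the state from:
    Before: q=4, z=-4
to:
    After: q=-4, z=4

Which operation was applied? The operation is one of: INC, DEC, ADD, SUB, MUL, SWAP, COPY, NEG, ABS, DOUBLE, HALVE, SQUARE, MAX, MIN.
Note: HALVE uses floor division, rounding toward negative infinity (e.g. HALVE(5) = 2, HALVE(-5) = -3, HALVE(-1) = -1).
SWAP(z, q)

Analyzing the change:
Before: q=4, z=-4
After: q=-4, z=4
Variable z changed from -4 to 4
Variable q changed from 4 to -4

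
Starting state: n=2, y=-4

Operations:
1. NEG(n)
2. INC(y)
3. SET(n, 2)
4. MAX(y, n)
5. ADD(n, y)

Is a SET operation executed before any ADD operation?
Yes

First SET: step 3
First ADD: step 5
Since 3 < 5, SET comes first.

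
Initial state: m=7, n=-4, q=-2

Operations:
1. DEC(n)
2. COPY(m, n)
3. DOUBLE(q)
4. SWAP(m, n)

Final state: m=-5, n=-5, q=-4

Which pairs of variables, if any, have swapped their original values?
None

Comparing initial and final values:
n: -4 → -5
q: -2 → -4
m: 7 → -5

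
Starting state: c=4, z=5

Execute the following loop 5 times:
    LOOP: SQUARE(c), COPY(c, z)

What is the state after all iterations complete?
c=5, z=5

Iteration trace:
Start: c=4, z=5
After iteration 1: c=5, z=5
After iteration 2: c=5, z=5
After iteration 3: c=5, z=5
After iteration 4: c=5, z=5
After iteration 5: c=5, z=5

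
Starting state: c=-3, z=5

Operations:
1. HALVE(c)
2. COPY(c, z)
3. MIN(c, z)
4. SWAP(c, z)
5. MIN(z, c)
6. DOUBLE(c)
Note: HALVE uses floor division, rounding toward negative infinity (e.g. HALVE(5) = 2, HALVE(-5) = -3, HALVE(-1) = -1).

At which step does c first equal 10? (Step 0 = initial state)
Step 6

Tracing c:
Initial: c = -3
After step 1: c = -2
After step 2: c = 5
After step 3: c = 5
After step 4: c = 5
After step 5: c = 5
After step 6: c = 10 ← first occurrence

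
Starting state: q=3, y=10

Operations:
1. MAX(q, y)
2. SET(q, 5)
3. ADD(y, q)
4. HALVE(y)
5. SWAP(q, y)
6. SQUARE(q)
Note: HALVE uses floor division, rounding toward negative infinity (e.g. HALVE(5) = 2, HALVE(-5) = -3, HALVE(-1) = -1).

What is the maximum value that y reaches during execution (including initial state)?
15

Values of y at each step:
Initial: y = 10
After step 1: y = 10
After step 2: y = 10
After step 3: y = 15 ← maximum
After step 4: y = 7
After step 5: y = 5
After step 6: y = 5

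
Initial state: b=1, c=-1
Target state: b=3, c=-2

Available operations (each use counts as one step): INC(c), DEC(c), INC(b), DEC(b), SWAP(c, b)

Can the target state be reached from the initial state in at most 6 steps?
Yes

Path (3 steps): DEC(c) → INC(b) → INC(b)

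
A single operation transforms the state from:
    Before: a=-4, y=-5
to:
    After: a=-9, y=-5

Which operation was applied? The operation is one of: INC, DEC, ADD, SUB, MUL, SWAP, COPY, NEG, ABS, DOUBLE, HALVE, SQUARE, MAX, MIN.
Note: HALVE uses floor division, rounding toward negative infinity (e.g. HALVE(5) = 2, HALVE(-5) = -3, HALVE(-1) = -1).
ADD(a, y)

Analyzing the change:
Before: a=-4, y=-5
After: a=-9, y=-5
Variable a changed from -4 to -9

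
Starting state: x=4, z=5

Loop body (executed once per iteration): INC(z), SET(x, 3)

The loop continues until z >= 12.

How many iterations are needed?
7

Tracing iterations:
Initial: x=4, z=5
After iteration 1: x=3, z=6
After iteration 2: x=3, z=7
After iteration 3: x=3, z=8
After iteration 4: x=3, z=9
After iteration 5: x=3, z=10
After iteration 6: x=3, z=11
After iteration 7: x=3, z=12
z >= 12 now holds, so the loop exits after 7 iterations.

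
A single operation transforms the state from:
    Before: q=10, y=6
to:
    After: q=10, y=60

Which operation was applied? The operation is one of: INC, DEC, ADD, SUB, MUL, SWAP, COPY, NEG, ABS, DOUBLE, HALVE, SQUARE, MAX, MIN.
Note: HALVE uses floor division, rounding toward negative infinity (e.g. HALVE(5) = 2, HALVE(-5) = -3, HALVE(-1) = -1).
MUL(y, q)

Analyzing the change:
Before: q=10, y=6
After: q=10, y=60
Variable y changed from 6 to 60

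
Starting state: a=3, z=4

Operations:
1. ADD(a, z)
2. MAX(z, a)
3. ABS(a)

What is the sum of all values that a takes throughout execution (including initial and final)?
24

Values of a at each step:
Initial: a = 3
After step 1: a = 7
After step 2: a = 7
After step 3: a = 7
Sum = 3 + 7 + 7 + 7 = 24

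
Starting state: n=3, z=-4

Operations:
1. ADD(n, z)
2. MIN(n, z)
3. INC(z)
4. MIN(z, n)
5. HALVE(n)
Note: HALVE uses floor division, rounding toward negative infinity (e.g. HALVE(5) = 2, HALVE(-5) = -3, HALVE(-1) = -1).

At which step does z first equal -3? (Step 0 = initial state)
Step 3

Tracing z:
Initial: z = -4
After step 1: z = -4
After step 2: z = -4
After step 3: z = -3 ← first occurrence
After step 4: z = -4
After step 5: z = -4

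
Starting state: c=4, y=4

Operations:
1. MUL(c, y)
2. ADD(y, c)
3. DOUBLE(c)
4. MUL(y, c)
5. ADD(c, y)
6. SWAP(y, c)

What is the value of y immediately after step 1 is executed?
y = 4

Tracing y through execution:
Initial: y = 4
After step 1 (MUL(c, y)): y = 4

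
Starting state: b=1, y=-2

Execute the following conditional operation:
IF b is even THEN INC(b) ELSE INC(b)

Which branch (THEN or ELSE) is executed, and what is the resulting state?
Branch: ELSE, Final state: b=2, y=-2

Evaluating condition: b is even
Condition is False, so ELSE branch executes
After INC(b): b=2, y=-2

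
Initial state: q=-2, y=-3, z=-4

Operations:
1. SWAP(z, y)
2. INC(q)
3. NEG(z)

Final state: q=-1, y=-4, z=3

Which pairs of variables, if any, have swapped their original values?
None

Comparing initial and final values:
y: -3 → -4
q: -2 → -1
z: -4 → 3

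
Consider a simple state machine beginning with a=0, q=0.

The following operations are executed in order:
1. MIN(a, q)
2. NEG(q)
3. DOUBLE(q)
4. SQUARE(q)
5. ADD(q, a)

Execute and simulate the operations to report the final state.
{a: 0, q: 0}

Step-by-step execution:
Initial: a=0, q=0
After step 1 (MIN(a, q)): a=0, q=0
After step 2 (NEG(q)): a=0, q=0
After step 3 (DOUBLE(q)): a=0, q=0
After step 4 (SQUARE(q)): a=0, q=0
After step 5 (ADD(q, a)): a=0, q=0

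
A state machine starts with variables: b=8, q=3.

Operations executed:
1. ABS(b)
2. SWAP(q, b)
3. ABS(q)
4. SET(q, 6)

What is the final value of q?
q = 6

Tracing execution:
Step 1: ABS(b) → q = 3
Step 2: SWAP(q, b) → q = 8
Step 3: ABS(q) → q = 8
Step 4: SET(q, 6) → q = 6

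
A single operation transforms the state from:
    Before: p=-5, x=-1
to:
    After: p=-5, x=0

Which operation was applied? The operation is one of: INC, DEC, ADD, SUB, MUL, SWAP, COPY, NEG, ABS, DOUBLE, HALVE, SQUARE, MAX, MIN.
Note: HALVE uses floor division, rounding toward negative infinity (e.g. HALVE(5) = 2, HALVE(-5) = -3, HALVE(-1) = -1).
INC(x)

Analyzing the change:
Before: p=-5, x=-1
After: p=-5, x=0
Variable x changed from -1 to 0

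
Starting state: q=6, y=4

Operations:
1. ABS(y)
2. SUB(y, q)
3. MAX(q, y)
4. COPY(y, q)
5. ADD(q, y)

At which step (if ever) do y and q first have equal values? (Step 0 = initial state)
Step 4

y and q first become equal after step 4.

Comparing values at each step:
Initial: y=4, q=6
After step 1: y=4, q=6
After step 2: y=-2, q=6
After step 3: y=-2, q=6
After step 4: y=6, q=6 ← equal!
After step 5: y=6, q=12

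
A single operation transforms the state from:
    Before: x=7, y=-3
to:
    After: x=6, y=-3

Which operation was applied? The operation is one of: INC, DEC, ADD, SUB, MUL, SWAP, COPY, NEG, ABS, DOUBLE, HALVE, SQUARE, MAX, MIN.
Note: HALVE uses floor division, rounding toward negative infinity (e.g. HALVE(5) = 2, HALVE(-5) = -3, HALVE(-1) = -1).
DEC(x)

Analyzing the change:
Before: x=7, y=-3
After: x=6, y=-3
Variable x changed from 7 to 6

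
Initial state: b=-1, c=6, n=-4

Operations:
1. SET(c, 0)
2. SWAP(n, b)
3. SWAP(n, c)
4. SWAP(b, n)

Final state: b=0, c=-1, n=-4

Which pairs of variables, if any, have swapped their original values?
None

Comparing initial and final values:
n: -4 → -4
c: 6 → -1
b: -1 → 0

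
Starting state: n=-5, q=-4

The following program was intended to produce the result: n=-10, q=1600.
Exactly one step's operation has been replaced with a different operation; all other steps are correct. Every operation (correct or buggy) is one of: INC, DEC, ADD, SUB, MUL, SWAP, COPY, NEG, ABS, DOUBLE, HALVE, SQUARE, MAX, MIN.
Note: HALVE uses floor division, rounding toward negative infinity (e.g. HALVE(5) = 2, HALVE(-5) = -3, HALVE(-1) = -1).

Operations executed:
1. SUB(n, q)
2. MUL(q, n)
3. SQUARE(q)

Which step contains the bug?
Step 1

Trace with buggy code:
Initial: n=-5, q=-4
After step 1: n=-1, q=-4
After step 2: n=-1, q=4
After step 3: n=-1, q=16
Actual final n=-1, q=16 ≠ expected n=-10, q=1600.
Step 1 is the only position where a single-operation replacement can produce the expected result.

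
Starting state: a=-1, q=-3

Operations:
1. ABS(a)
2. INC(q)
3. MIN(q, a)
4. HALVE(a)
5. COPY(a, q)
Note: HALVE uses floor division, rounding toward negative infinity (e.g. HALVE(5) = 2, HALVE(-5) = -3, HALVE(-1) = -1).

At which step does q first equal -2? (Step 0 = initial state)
Step 2

Tracing q:
Initial: q = -3
After step 1: q = -3
After step 2: q = -2 ← first occurrence
After step 3: q = -2
After step 4: q = -2
After step 5: q = -2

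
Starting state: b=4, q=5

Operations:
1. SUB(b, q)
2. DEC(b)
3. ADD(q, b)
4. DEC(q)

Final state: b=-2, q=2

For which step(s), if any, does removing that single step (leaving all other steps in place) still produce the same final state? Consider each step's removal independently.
None - removing any single step changes the final result

Testing removal of each single step:
Without step 1: final = b=3, q=7 (different)
Without step 2: final = b=-1, q=3 (different)
Without step 3: final = b=-2, q=4 (different)
Without step 4: final = b=-2, q=3 (different)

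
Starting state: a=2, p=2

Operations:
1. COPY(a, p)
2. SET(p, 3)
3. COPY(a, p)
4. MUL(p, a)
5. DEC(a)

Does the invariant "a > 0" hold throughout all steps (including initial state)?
Yes

The invariant holds at every step.

State at each step:
Initial: a=2, p=2
After step 1: a=2, p=2
After step 2: a=2, p=3
After step 3: a=3, p=3
After step 4: a=3, p=9
After step 5: a=2, p=9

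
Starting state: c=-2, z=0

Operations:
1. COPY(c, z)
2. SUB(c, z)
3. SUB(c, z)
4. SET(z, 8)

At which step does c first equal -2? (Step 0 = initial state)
Step 0

Tracing c:
Initial: c = -2 ← first occurrence
After step 1: c = 0
After step 2: c = 0
After step 3: c = 0
After step 4: c = 0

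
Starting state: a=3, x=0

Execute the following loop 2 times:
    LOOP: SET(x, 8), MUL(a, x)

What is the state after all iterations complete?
a=192, x=8

Iteration trace:
Start: a=3, x=0
After iteration 1: a=24, x=8
After iteration 2: a=192, x=8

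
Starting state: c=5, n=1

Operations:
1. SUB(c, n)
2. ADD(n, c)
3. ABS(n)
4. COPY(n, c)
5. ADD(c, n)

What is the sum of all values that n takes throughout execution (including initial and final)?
20

Values of n at each step:
Initial: n = 1
After step 1: n = 1
After step 2: n = 5
After step 3: n = 5
After step 4: n = 4
After step 5: n = 4
Sum = 1 + 1 + 5 + 5 + 4 + 4 = 20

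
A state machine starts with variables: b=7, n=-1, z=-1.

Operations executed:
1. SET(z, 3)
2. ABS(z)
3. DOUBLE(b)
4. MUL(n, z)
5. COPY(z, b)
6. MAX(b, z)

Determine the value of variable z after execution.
z = 14

Tracing execution:
Step 1: SET(z, 3) → z = 3
Step 2: ABS(z) → z = 3
Step 3: DOUBLE(b) → z = 3
Step 4: MUL(n, z) → z = 3
Step 5: COPY(z, b) → z = 14
Step 6: MAX(b, z) → z = 14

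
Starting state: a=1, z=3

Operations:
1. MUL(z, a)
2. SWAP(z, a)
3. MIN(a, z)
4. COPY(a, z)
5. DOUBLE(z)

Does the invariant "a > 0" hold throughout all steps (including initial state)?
Yes

The invariant holds at every step.

State at each step:
Initial: a=1, z=3
After step 1: a=1, z=3
After step 2: a=3, z=1
After step 3: a=1, z=1
After step 4: a=1, z=1
After step 5: a=1, z=2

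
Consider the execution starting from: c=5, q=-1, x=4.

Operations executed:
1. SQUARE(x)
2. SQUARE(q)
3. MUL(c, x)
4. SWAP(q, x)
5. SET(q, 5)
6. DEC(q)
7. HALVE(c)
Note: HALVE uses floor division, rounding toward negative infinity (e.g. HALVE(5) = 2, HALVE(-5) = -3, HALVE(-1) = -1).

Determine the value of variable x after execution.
x = 1

Tracing execution:
Step 1: SQUARE(x) → x = 16
Step 2: SQUARE(q) → x = 16
Step 3: MUL(c, x) → x = 16
Step 4: SWAP(q, x) → x = 1
Step 5: SET(q, 5) → x = 1
Step 6: DEC(q) → x = 1
Step 7: HALVE(c) → x = 1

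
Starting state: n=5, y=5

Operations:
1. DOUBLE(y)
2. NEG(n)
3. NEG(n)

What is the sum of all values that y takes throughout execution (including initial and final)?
35

Values of y at each step:
Initial: y = 5
After step 1: y = 10
After step 2: y = 10
After step 3: y = 10
Sum = 5 + 10 + 10 + 10 = 35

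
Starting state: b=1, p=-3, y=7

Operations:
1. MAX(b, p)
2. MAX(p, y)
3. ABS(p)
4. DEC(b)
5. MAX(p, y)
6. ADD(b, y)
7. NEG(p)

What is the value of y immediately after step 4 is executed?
y = 7

Tracing y through execution:
Initial: y = 7
After step 1 (MAX(b, p)): y = 7
After step 2 (MAX(p, y)): y = 7
After step 3 (ABS(p)): y = 7
After step 4 (DEC(b)): y = 7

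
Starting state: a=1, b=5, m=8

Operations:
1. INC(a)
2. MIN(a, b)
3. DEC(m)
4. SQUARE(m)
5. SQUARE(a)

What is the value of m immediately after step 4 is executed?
m = 49

Tracing m through execution:
Initial: m = 8
After step 1 (INC(a)): m = 8
After step 2 (MIN(a, b)): m = 8
After step 3 (DEC(m)): m = 7
After step 4 (SQUARE(m)): m = 49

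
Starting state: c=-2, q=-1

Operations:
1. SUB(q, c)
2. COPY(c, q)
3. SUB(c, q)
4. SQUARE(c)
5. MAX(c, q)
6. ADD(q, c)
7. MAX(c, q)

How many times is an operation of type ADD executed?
1

Counting ADD operations:
Step 6: ADD(q, c) ← ADD
Total: 1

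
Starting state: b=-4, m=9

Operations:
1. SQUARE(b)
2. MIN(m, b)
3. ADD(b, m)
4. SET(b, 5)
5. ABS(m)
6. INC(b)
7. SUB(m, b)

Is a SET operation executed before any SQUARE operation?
No

First SET: step 4
First SQUARE: step 1
Since 4 > 1, SQUARE comes first.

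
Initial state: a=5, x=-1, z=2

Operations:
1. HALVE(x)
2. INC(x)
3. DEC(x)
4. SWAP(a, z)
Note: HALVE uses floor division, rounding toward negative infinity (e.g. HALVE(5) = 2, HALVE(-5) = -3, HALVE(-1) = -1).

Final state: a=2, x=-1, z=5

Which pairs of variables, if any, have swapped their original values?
(z, a)

Comparing initial and final values:
z: 2 → 5
a: 5 → 2
x: -1 → -1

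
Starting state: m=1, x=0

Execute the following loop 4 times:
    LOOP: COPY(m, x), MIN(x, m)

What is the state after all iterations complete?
m=0, x=0

Iteration trace:
Start: m=1, x=0
After iteration 1: m=0, x=0
After iteration 2: m=0, x=0
After iteration 3: m=0, x=0
After iteration 4: m=0, x=0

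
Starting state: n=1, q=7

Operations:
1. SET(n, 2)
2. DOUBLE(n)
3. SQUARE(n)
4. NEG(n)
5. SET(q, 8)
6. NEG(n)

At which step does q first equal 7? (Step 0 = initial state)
Step 0

Tracing q:
Initial: q = 7 ← first occurrence
After step 1: q = 7
After step 2: q = 7
After step 3: q = 7
After step 4: q = 7
After step 5: q = 8
After step 6: q = 8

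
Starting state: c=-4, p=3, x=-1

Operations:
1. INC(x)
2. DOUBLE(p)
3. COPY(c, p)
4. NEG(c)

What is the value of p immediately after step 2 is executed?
p = 6

Tracing p through execution:
Initial: p = 3
After step 1 (INC(x)): p = 3
After step 2 (DOUBLE(p)): p = 6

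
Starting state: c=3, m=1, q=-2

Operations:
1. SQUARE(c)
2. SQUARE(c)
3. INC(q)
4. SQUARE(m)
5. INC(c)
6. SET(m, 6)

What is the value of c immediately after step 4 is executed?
c = 81

Tracing c through execution:
Initial: c = 3
After step 1 (SQUARE(c)): c = 9
After step 2 (SQUARE(c)): c = 81
After step 3 (INC(q)): c = 81
After step 4 (SQUARE(m)): c = 81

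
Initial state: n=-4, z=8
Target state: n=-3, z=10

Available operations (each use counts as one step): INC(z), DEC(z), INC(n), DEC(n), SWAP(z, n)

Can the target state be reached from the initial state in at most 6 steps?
Yes

Path (3 steps): INC(z) → INC(z) → INC(n)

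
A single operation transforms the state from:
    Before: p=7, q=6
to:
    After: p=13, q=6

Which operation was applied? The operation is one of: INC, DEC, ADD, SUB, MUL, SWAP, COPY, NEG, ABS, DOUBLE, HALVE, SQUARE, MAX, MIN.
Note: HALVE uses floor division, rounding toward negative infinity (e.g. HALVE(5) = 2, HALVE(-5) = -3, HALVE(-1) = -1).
ADD(p, q)

Analyzing the change:
Before: p=7, q=6
After: p=13, q=6
Variable p changed from 7 to 13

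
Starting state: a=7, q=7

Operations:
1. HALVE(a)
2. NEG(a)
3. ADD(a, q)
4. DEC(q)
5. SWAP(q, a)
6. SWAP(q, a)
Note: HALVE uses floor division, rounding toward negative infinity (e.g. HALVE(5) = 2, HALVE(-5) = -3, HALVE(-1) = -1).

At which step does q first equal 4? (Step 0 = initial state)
Step 5

Tracing q:
Initial: q = 7
After step 1: q = 7
After step 2: q = 7
After step 3: q = 7
After step 4: q = 6
After step 5: q = 4 ← first occurrence
After step 6: q = 6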